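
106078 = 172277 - 66199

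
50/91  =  50/91 = 0.55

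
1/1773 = 1/1773 = 0.00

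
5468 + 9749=15217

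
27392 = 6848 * 4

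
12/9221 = 12/9221 = 0.00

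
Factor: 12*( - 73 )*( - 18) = 15768 = 2^3*3^3 * 73^1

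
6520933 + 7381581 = 13902514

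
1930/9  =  214 + 4/9 = 214.44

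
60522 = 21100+39422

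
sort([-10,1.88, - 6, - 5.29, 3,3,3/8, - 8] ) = [-10, - 8,  -  6, - 5.29,3/8, 1.88,3, 3 ]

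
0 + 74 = 74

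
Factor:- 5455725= - 3^1*5^2*11^1*17^1*389^1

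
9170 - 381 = 8789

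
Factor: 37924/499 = 76 =2^2 * 19^1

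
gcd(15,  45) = 15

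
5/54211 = 5/54211 = 0.00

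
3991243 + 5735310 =9726553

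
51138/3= 17046 = 17046.00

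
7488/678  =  1248/113  =  11.04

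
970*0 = 0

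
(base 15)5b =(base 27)35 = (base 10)86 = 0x56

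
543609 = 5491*99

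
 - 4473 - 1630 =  - 6103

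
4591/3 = 1530  +  1/3 = 1530.33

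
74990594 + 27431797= 102422391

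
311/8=311/8  =  38.88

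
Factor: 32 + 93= 5^3= 125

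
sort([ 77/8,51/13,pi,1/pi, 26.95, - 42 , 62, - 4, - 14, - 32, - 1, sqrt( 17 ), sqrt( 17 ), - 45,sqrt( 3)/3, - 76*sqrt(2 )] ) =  [-76 *sqrt(2),-45, - 42, - 32,-14,  -  4, - 1,1/pi,sqrt(3 ) /3,pi,51/13,sqrt(17 ),sqrt(17 ),77/8, 26.95,62]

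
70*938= 65660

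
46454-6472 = 39982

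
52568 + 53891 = 106459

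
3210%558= 420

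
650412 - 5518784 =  -4868372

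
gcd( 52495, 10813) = 1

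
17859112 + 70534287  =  88393399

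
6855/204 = 2285/68 = 33.60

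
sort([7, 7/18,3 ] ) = [ 7/18, 3, 7] 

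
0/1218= 0 = 0.00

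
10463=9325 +1138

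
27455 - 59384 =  - 31929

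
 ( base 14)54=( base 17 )46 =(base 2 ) 1001010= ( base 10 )74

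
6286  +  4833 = 11119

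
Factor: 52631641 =1123^1*46867^1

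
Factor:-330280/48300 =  - 2^1*3^( - 1)*5^(-1)*7^( - 1)*359^1 = - 718/105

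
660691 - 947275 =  - 286584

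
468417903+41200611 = 509618514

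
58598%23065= 12468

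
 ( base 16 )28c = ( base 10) 652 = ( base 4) 22030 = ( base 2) 1010001100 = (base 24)134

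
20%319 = 20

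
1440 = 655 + 785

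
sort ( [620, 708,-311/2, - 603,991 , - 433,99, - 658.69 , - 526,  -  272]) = [ - 658.69,  -  603, - 526, - 433,  -  272, - 311/2,99,620,  708, 991]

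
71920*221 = 15894320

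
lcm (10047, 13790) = 703290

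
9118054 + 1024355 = 10142409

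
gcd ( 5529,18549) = 3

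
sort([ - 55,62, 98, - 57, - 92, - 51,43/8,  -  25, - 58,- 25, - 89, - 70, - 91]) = [ - 92, - 91,-89, -70, - 58,-57, - 55, - 51, - 25, - 25,43/8,62, 98 ]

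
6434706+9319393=15754099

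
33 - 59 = - 26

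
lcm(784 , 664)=65072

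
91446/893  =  91446/893 = 102.40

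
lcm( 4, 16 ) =16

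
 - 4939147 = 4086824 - 9025971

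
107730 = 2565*42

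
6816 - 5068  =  1748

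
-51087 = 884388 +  - 935475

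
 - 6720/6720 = -1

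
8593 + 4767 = 13360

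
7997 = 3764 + 4233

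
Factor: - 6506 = - 2^1*3253^1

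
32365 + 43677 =76042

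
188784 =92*2052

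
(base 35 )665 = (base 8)16615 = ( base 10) 7565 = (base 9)11335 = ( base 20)ii5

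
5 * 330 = 1650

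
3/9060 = 1/3020 = 0.00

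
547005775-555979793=-8974018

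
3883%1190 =313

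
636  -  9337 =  - 8701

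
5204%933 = 539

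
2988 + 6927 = 9915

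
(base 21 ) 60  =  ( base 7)240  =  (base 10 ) 126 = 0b1111110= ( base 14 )90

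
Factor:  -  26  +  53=27=3^3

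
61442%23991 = 13460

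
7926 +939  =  8865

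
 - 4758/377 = -13+11/29=- 12.62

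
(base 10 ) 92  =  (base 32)2s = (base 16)5c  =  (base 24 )3k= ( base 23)40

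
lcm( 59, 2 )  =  118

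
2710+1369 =4079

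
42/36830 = 21/18415 = 0.00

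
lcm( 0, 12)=0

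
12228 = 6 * 2038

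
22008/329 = 66 + 42/47 = 66.89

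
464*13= 6032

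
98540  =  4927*20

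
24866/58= 12433/29 = 428.72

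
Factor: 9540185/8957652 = 2^( - 2) * 3^(-1)*5^1*11^(  -  1 )*19^1*79^( - 1)* 233^1*431^1*859^( - 1 ) 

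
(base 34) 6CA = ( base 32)75q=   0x1cba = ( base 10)7354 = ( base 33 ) 6OS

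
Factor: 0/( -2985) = 0^1 = 0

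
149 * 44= 6556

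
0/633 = 0 = 0.00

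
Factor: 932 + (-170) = 762 = 2^1 * 3^1*127^1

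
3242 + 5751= 8993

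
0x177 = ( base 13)22b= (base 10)375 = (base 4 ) 11313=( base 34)b1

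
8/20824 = 1/2603= 0.00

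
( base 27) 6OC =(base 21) B8F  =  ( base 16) 13aa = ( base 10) 5034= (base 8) 11652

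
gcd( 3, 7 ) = 1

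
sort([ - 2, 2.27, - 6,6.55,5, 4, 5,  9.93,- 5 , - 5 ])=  [ - 6, - 5,-5, - 2,2.27,4,5 , 5,6.55, 9.93 ] 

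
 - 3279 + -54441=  - 57720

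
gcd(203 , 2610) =29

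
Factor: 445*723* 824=2^3*3^1 *5^1*89^1*103^1 * 241^1=265109640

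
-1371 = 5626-6997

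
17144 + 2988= 20132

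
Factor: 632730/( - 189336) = -2^( - 2)*5^1*7^(- 2)*131^1 = - 655/196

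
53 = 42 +11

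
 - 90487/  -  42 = 90487/42 = 2154.45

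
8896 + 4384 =13280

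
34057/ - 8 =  - 4258+7/8 = - 4257.12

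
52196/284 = 13049/71=183.79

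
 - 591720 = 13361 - 605081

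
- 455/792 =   -  1 +337/792  =  - 0.57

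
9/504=1/56 = 0.02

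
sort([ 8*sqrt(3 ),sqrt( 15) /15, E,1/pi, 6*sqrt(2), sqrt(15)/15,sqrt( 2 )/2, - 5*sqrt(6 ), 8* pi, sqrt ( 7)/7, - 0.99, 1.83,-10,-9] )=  [ -5*sqrt( 6 ) ,-10, - 9,-0.99, sqrt( 15 ) /15, sqrt(15 ) /15, 1/pi, sqrt( 7 ) /7,sqrt( 2 ) /2 , 1.83 , E, 6*sqrt( 2 ), 8*sqrt( 3),8*pi] 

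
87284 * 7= 610988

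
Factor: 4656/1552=3  =  3^1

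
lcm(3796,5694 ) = 11388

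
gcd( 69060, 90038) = 2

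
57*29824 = 1699968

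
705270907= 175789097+529481810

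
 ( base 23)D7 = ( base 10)306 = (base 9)370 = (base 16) 132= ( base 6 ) 1230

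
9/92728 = 9/92728 = 0.00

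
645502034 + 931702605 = 1577204639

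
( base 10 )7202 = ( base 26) AH0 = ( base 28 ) 956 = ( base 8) 16042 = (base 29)8ga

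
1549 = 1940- 391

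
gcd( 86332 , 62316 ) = 4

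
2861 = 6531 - 3670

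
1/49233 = 1/49233=   0.00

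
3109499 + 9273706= 12383205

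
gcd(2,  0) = 2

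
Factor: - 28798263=-3^2*13^1 * 47^1 * 5237^1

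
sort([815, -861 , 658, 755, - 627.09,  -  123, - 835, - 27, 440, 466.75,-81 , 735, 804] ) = [ - 861,-835, - 627.09 ,  -  123, - 81 ,  -  27, 440,466.75, 658, 735,  755,  804, 815]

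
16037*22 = 352814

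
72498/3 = 24166  =  24166.00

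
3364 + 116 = 3480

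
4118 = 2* 2059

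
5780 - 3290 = 2490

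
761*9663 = 7353543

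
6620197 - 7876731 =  - 1256534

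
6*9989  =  59934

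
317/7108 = 317/7108 = 0.04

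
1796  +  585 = 2381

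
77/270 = 77/270 = 0.29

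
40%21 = 19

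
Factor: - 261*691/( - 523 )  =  180351/523 = 3^2*29^1*523^ ( - 1)*691^1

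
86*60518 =5204548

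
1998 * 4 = 7992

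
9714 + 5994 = 15708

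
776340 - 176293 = 600047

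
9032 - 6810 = 2222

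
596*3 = 1788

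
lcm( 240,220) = 2640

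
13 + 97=110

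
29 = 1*29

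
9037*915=8268855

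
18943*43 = 814549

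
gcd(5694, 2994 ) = 6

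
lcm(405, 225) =2025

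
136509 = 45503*3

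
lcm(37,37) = 37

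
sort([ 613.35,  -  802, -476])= [-802, - 476,613.35]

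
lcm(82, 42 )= 1722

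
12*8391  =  100692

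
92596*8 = 740768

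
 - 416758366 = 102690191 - 519448557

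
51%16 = 3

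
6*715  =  4290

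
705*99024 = 69811920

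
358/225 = 1 + 133/225 = 1.59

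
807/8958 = 269/2986 = 0.09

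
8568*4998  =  42822864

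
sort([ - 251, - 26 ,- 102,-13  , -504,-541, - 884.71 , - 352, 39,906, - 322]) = [ - 884.71,  -  541 , - 504, - 352, - 322, - 251, - 102, - 26 , - 13, 39, 906] 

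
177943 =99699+78244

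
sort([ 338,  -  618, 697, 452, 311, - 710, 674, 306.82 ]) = [ - 710, - 618 , 306.82,311,338, 452, 674, 697]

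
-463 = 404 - 867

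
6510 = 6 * 1085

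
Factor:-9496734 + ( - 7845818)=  - 17342552 = - 2^3 * 23^1*94253^1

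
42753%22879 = 19874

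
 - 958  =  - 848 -110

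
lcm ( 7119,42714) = 42714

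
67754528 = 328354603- 260600075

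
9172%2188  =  420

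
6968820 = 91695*76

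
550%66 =22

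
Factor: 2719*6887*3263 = 13^1*71^1*97^1*251^1*2719^1 = 61102132039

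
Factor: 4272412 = 2^2*1068103^1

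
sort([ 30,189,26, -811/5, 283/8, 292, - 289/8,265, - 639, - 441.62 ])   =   [ - 639, - 441.62, - 811/5, -289/8,26, 30 , 283/8, 189,  265,292]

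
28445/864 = 28445/864 =32.92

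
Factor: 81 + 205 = 2^1*11^1 * 13^1= 286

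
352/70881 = 352/70881= 0.00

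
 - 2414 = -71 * 34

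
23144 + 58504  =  81648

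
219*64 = 14016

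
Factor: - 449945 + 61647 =- 2^1 * 194149^1 = - 388298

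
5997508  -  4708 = 5992800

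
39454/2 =19727  =  19727.00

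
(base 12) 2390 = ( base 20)9JG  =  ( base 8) 7634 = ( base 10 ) 3996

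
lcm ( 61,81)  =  4941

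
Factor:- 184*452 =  - 2^5 * 23^1*113^1 = - 83168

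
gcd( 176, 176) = 176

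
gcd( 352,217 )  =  1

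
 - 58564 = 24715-83279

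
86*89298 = 7679628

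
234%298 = 234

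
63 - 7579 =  - 7516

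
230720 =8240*28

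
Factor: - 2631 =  - 3^1 * 877^1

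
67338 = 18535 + 48803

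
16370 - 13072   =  3298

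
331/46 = 331/46 = 7.20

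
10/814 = 5/407 = 0.01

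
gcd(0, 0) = 0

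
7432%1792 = 264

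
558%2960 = 558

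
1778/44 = 889/22=40.41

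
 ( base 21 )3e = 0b1001101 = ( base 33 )2B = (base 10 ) 77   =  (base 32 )2D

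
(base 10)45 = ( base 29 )1G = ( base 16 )2d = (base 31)1e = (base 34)1B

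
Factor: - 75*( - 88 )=6600 = 2^3*3^1*5^2*11^1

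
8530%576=466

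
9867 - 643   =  9224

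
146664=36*4074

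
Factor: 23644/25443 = 92/99 = 2^2*3^(-2 )*11^( - 1)* 23^1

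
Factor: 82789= 7^1 * 11827^1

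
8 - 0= 8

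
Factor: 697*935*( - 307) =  - 5^1*11^1*17^2*41^1 * 307^1  =  - 200070365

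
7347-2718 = 4629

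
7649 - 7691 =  - 42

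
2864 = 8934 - 6070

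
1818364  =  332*5477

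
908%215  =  48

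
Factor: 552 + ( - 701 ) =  - 149 = - 149^1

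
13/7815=13/7815 = 0.00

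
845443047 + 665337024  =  1510780071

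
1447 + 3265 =4712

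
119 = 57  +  62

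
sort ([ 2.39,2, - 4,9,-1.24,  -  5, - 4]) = [  -  5, - 4, - 4, - 1.24,2,2.39, 9 ]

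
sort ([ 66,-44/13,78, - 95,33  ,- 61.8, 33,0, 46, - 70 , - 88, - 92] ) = [ - 95, - 92,- 88, - 70,-61.8, - 44/13,0,  33,33, 46,66, 78]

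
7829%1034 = 591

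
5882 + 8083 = 13965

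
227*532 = 120764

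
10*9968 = 99680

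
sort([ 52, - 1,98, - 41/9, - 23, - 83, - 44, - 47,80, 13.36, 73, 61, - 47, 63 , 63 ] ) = [-83, - 47, - 47, - 44, - 23, - 41/9 ,-1,13.36, 52, 61, 63, 63, 73, 80,98]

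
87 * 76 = 6612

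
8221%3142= 1937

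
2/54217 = 2/54217 =0.00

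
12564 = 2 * 6282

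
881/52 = 16 + 49/52 = 16.94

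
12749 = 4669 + 8080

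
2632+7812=10444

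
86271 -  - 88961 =175232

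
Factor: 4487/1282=7/2 = 2^(  -  1 )*7^1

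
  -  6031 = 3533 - 9564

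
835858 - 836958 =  - 1100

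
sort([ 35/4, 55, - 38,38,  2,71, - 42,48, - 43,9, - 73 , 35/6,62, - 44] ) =[ - 73, - 44, - 43, - 42, - 38,2,  35/6, 35/4,9,38,48, 55 , 62,71]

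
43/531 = 43/531 = 0.08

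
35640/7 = 35640/7 =5091.43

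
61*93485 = 5702585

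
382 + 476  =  858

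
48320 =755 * 64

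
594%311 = 283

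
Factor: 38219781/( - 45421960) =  - 2^(-3)*3^1*5^(-1) * 17^( - 1)*  66797^( - 1 )*12739927^1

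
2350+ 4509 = 6859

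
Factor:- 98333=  - 107^1*919^1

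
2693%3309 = 2693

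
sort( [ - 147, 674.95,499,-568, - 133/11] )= [ - 568, - 147, - 133/11, 499,  674.95]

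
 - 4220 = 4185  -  8405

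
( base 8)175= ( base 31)41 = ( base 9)148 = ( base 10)125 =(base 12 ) A5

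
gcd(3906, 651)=651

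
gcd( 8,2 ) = 2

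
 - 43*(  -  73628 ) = 3166004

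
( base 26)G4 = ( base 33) CO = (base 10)420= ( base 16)1a4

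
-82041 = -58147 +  - 23894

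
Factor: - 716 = - 2^2*179^1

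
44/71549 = 44/71549 = 0.00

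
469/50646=469/50646 = 0.01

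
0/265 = 0 = 0.00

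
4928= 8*616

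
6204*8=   49632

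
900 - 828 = 72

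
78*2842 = 221676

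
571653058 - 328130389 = 243522669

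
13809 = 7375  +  6434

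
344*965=331960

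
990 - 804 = 186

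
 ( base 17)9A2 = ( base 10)2773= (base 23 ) 55D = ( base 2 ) 101011010101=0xAD5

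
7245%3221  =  803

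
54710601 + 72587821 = 127298422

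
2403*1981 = 4760343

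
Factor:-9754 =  - 2^1 * 4877^1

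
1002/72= 13 + 11/12 = 13.92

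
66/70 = 33/35 = 0.94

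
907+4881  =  5788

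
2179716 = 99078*22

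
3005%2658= 347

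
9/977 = 9/977 = 0.01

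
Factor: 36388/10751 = 2^2*11^1 * 13^( - 1) = 44/13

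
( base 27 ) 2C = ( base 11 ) 60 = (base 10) 66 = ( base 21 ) 33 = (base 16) 42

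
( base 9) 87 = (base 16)4F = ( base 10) 79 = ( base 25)34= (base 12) 67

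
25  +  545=570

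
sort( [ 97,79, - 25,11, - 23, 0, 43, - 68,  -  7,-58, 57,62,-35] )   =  [ - 68, - 58,-35,- 25, - 23,-7, 0,  11,43,  57, 62,  79,97]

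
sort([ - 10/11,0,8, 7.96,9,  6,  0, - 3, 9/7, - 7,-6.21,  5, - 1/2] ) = [ - 7, - 6.21, - 3 , - 10/11, - 1/2, 0, 0,  9/7,5, 6,7.96, 8, 9]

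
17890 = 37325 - 19435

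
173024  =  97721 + 75303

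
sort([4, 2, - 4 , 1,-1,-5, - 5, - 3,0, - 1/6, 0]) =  [  -  5, - 5,-4, - 3, - 1, - 1/6,0,0,1,2, 4]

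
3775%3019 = 756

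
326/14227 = 326/14227= 0.02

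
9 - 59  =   - 50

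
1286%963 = 323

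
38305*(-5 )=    - 191525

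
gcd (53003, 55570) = 1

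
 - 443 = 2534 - 2977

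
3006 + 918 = 3924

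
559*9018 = 5041062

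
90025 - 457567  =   - 367542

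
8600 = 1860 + 6740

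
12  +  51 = 63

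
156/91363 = 156/91363 = 0.00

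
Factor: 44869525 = 5^2*29^1*199^1*311^1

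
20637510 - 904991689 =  - 884354179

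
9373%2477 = 1942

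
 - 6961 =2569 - 9530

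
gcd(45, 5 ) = 5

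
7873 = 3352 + 4521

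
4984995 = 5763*865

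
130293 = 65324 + 64969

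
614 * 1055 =647770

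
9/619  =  9/619 = 0.01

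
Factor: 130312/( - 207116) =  - 358/569 = - 2^1*179^1*569^( - 1)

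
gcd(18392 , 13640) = 88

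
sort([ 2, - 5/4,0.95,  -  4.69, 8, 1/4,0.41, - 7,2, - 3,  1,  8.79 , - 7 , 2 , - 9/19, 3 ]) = [ - 7, -7 , - 4.69 , - 3, - 5/4, - 9/19,1/4 , 0.41,0.95,1 , 2,  2, 2,3 , 8,8.79 ] 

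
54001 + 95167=149168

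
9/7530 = 3/2510 = 0.00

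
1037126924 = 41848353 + 995278571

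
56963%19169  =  18625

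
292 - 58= 234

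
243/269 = 243/269=0.90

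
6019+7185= 13204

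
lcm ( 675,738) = 55350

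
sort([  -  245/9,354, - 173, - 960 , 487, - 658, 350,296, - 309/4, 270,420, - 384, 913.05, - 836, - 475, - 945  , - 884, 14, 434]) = [ - 960, - 945, - 884, - 836, -658, - 475, - 384 ,  -  173, - 309/4 , - 245/9,14,270 , 296,350,354,420,434,487 , 913.05]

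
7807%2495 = 322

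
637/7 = 91  =  91.00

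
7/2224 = 7/2224 = 0.00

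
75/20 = 3+3/4 = 3.75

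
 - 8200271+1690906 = - 6509365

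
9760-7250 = 2510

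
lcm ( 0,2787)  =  0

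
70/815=14/163  =  0.09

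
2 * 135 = 270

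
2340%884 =572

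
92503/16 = 5781 + 7/16 = 5781.44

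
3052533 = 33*92501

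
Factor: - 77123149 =-239^1*523^1*617^1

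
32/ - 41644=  - 8/10411 = - 0.00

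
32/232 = 4/29 =0.14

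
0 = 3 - 3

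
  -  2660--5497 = 2837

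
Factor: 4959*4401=21824559 = 3^5*19^1 * 29^1*163^1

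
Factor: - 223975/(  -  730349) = 5^2*17^2*31^1*829^( - 1 )*881^( - 1 ) 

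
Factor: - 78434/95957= -2^1*39217^1*95957^ ( - 1) 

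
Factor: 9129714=2^1*3^1*11^1*17^1*79^1  *103^1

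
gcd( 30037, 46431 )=7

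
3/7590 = 1/2530=0.00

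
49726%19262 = 11202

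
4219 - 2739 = 1480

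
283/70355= 283/70355 = 0.00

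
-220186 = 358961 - 579147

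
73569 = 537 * 137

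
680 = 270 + 410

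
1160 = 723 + 437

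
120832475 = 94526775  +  26305700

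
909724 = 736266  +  173458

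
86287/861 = 86287/861=100.22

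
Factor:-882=-2^1*3^2*7^2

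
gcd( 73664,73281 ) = 1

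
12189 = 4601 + 7588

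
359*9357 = 3359163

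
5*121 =605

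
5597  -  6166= -569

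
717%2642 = 717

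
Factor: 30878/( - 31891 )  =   - 2^1*15439^1*31891^( - 1 )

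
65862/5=65862/5 = 13172.40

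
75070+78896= 153966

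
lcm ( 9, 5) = 45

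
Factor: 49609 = 7^1 * 19^1*373^1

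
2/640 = 1/320 = 0.00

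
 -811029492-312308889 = -1123338381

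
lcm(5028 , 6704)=20112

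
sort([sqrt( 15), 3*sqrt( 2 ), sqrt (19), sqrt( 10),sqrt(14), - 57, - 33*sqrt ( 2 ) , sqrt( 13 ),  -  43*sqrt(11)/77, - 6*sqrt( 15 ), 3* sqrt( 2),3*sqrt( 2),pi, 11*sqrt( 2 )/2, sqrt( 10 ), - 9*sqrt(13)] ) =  [ - 57,-33*sqrt(2), -9*sqrt( 13),-6*sqrt (15 ), - 43*sqrt (11 ) /77, pi,sqrt( 10 ), sqrt(10), sqrt(13 ), sqrt(14 ),  sqrt( 15 ), 3*  sqrt ( 2), 3*sqrt ( 2),3*sqrt( 2 ),sqrt(19), 11*sqrt( 2 )/2 ] 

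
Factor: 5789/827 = 7^1 = 7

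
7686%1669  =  1010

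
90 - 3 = 87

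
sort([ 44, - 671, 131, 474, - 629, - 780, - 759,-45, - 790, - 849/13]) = [ - 790,  -  780, - 759,-671,-629, - 849/13,  -  45,44 , 131,474]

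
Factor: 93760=2^6*  5^1*293^1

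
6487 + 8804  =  15291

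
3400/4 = 850 = 850.00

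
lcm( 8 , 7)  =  56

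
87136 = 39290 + 47846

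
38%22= 16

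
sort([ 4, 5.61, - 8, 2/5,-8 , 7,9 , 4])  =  [ - 8 , -8, 2/5,4,  4, 5.61, 7,9 ] 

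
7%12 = 7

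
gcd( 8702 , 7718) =2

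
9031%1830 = 1711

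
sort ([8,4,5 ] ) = [ 4,5 , 8] 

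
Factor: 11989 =19^1*631^1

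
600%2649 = 600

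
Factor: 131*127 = 16637 = 127^1*131^1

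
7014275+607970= 7622245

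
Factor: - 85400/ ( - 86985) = 2^3*3^( - 2)* 5^1*7^1*61^1*1933^( - 1) = 17080/17397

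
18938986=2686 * 7051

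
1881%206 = 27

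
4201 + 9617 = 13818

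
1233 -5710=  -4477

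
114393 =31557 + 82836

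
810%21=12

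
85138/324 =42569/162 = 262.77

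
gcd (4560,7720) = 40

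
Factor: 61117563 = 3^1*13^1*1567117^1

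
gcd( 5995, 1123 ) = 1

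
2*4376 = 8752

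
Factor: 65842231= 7^2*13^2*7951^1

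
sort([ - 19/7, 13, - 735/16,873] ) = [ - 735/16,-19/7,  13,873]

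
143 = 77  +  66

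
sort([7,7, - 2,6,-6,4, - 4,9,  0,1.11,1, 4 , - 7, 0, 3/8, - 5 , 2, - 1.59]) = [ - 7,- 6,  -  5,  -  4, - 2, - 1.59, 0, 0,3/8, 1,1.11, 2, 4, 4, 6,7,7,9 ] 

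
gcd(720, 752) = 16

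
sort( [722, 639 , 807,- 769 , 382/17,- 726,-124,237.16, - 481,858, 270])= [ - 769, - 726, - 481, - 124, 382/17,237.16,  270,639,  722,807, 858]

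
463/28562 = 463/28562 = 0.02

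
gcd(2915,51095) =55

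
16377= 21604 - 5227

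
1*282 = 282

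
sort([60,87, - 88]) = [ - 88, 60, 87] 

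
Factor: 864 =2^5*3^3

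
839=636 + 203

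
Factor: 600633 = 3^2*11^1*6067^1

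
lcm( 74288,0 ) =0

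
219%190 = 29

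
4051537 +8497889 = 12549426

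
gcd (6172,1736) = 4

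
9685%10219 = 9685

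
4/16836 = 1/4209= 0.00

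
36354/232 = 18177/116 =156.70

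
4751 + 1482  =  6233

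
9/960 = 3/320  =  0.01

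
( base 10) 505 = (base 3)200201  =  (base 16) 1F9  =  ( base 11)41a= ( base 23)LM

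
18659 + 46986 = 65645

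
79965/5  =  15993  =  15993.00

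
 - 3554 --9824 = 6270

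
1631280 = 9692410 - 8061130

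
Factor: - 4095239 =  - 109^1*37571^1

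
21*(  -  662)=  -  13902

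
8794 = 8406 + 388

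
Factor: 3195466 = 2^1*229^1*6977^1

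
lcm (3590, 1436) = 7180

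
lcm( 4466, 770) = 22330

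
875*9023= 7895125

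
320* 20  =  6400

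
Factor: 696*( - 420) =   -  292320 = -  2^5*3^2*5^1*7^1*29^1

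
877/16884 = 877/16884 = 0.05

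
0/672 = 0=   0.00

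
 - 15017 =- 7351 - 7666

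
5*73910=369550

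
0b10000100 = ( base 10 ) 132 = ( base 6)340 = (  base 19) 6I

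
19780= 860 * 23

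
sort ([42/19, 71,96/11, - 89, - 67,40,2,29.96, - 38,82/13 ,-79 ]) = [ - 89, - 79,-67,-38, 2,42/19,82/13, 96/11, 29.96, 40,  71 ] 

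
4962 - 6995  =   - 2033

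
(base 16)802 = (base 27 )2LP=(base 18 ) 65G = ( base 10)2050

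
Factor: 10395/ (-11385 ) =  - 3^1 * 7^1*23^( - 1) = - 21/23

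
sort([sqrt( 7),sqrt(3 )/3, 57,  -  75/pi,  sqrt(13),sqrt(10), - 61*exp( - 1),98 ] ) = [ - 75/pi, - 61 * exp( - 1), sqrt(3)/3, sqrt(7),sqrt( 10), sqrt( 13 ), 57, 98 ] 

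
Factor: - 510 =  - 2^1 *3^1 * 5^1 *17^1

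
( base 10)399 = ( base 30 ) d9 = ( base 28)e7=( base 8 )617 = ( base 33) C3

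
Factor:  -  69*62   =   - 2^1*3^1*23^1*31^1 = - 4278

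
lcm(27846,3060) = 278460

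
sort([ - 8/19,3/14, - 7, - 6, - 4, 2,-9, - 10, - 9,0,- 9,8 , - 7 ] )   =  [-10, - 9, - 9 , - 9, - 7, - 7,-6, - 4, - 8/19, 0, 3/14,  2,8]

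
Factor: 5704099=89^1*64091^1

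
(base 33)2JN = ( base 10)2828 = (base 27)3NK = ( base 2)101100001100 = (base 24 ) 4lk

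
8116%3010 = 2096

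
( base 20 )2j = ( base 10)59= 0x3B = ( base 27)25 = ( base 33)1q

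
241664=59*4096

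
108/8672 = 27/2168 = 0.01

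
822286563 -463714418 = 358572145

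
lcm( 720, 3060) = 12240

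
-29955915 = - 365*82071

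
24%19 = 5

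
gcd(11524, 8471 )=43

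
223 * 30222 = 6739506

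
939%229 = 23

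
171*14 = 2394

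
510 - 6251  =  -5741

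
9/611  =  9/611 =0.01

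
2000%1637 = 363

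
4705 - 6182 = -1477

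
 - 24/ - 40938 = 4/6823 = 0.00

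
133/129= 133/129  =  1.03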